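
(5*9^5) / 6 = 98415 / 2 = 49207.50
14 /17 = 0.82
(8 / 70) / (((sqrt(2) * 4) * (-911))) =-sqrt(2) / 63770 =-0.00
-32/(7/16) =-512/7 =-73.14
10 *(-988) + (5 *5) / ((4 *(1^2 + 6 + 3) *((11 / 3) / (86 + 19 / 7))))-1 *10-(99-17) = -6133437 / 616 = -9956.88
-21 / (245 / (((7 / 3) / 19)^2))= -7 / 5415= -0.00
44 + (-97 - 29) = -82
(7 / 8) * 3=2.62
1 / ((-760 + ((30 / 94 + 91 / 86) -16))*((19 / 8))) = -0.00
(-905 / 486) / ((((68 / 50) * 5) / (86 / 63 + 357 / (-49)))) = 1687825 / 1041012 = 1.62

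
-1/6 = -0.17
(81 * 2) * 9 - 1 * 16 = 1442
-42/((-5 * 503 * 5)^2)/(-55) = 42/8697184375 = 0.00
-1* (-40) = 40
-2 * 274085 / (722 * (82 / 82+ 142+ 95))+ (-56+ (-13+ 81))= 108133 / 12274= 8.81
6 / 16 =3 / 8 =0.38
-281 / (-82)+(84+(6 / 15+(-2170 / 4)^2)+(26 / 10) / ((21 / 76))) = 1013925607 / 3444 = 294403.49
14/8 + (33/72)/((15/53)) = 1213/360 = 3.37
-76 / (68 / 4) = -76 / 17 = -4.47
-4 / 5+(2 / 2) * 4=16 / 5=3.20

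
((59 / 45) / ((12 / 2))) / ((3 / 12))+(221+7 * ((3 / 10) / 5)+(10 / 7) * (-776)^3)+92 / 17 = -107242691611057 / 160650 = -667554880.87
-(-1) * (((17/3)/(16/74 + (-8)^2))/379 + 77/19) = 208028375/51328728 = 4.05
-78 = -78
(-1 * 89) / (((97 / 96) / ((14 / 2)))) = -59808 / 97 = -616.58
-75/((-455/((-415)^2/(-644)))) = -44.08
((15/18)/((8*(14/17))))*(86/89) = 3655/29904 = 0.12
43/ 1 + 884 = 927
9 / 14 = 0.64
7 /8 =0.88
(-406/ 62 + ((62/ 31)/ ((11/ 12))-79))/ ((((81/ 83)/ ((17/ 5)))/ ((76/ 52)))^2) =-6810614229956/ 3150865575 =-2161.51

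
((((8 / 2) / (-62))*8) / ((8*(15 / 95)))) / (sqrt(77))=-0.05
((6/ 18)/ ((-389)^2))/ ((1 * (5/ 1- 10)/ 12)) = -4/ 756605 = -0.00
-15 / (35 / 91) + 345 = 306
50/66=25/33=0.76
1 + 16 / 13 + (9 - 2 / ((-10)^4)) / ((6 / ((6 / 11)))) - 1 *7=-2825013 / 715000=-3.95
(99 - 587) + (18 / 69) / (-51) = -190810 / 391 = -488.01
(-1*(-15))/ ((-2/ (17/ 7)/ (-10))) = 1275/ 7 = 182.14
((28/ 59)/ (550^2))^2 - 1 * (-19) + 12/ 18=1174591382422022/ 59724985546875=19.67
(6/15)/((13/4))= 0.12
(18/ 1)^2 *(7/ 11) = 2268/ 11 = 206.18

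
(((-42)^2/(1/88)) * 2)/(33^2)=3136/11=285.09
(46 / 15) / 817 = 46 / 12255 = 0.00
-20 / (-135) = 4 / 27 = 0.15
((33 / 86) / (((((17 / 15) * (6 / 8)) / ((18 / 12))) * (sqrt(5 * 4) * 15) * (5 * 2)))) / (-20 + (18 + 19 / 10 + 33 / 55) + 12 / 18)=99 * sqrt(5) / 255850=0.00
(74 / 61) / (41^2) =74 / 102541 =0.00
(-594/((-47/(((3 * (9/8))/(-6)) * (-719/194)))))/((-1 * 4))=-1921887/291776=-6.59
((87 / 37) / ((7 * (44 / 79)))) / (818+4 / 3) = 20619 / 28011368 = 0.00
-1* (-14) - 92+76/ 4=-59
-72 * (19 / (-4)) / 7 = 342 / 7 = 48.86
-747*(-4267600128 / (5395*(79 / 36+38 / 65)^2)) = 3235523713044480 / 42289009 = 76509802.18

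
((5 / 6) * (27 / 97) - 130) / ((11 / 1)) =-11.80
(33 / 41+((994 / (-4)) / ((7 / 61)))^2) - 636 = 768955829 / 164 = 4688755.05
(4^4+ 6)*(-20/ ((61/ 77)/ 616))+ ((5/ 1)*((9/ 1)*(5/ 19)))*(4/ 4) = -4722316195/ 1159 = -4074474.72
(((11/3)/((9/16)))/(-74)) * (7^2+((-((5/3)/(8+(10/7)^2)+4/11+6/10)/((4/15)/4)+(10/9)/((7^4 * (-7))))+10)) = -22952107330/6195581217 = -3.70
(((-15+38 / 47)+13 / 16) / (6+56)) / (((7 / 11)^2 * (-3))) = 1217381 / 6853728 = 0.18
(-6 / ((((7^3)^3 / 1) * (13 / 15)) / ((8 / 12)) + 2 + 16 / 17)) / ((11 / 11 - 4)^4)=-340 / 240789986469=-0.00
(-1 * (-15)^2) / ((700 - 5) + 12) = -225 / 707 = -0.32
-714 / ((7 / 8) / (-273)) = 222768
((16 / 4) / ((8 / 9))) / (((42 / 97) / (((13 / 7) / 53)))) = 3783 / 10388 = 0.36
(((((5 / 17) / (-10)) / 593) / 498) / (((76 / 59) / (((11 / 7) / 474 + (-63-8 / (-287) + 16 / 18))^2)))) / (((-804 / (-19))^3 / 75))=-341794070154876831875 / 1158864935316996982608801792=-0.00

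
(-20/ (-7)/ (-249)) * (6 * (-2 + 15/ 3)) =-120/ 581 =-0.21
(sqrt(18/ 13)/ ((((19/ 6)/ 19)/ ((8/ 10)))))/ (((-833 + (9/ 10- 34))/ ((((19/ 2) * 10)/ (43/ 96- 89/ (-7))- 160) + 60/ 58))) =12885216 * sqrt(26)/ 66392339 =0.99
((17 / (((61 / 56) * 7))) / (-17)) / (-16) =1 / 122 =0.01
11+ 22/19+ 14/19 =245/19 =12.89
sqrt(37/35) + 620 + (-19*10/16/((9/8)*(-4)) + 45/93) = sqrt(1295)/35 + 695405/1116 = 624.15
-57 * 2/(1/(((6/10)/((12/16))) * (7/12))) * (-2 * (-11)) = -5852/5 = -1170.40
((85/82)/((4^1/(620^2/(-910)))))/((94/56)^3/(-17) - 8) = 4354790720/329318847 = 13.22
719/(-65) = -719/65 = -11.06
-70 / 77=-10 / 11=-0.91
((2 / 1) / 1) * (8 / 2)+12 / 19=164 / 19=8.63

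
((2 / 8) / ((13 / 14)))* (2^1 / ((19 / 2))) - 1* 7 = -1715 / 247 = -6.94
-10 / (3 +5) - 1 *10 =-11.25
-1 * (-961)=961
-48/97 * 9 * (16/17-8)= 51840/1649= 31.44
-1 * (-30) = 30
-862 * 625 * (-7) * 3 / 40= 1131375 / 4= 282843.75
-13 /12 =-1.08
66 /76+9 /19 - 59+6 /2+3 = -1963 /38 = -51.66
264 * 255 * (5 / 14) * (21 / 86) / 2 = 126225 / 43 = 2935.47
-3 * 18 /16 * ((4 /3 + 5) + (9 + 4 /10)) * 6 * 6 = -9558 /5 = -1911.60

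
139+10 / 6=422 / 3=140.67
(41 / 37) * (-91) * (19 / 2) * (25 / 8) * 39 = -69116775 / 592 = -116751.31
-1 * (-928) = 928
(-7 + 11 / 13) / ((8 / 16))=-160 / 13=-12.31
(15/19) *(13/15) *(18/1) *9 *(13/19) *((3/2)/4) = 41067/1444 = 28.44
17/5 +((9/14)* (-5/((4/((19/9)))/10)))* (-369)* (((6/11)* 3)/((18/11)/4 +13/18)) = 71013031/7840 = 9057.78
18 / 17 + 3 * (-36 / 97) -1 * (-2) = 3208 / 1649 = 1.95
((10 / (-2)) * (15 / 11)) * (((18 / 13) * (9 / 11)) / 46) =-6075 / 36179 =-0.17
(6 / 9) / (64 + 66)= 0.01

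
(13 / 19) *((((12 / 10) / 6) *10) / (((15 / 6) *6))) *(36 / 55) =312 / 5225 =0.06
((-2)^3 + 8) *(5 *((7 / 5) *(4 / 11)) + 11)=0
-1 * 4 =-4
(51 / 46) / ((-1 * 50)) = -51 / 2300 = -0.02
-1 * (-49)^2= -2401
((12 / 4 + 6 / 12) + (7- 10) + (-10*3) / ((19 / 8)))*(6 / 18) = -4.04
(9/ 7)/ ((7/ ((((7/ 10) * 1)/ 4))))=9/ 280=0.03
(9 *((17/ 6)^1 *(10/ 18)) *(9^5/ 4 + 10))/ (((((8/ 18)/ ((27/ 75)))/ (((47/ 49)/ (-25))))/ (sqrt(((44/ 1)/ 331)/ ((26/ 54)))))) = -3824180991 *sqrt(141999)/ 421694000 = -3417.30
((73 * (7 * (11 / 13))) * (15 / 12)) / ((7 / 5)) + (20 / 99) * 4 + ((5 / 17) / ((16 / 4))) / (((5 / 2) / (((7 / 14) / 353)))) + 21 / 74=221264992159 / 571523238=387.15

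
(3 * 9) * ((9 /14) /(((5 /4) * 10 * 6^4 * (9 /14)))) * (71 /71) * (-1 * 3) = -1 /200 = -0.00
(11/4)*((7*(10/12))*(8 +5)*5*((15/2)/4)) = 125125/64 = 1955.08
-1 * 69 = -69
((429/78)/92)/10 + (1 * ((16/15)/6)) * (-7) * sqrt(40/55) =11/1840-112 * sqrt(22)/495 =-1.06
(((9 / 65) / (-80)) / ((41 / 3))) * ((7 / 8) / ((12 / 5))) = -63 / 1364480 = -0.00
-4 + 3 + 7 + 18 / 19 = 132 / 19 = 6.95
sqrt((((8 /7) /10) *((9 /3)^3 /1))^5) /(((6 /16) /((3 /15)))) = 186624 *sqrt(105) /214375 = 8.92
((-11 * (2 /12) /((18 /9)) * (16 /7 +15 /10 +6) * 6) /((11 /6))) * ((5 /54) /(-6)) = 685 /1512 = 0.45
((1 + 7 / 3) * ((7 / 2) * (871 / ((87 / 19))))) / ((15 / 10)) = 1158430 / 783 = 1479.48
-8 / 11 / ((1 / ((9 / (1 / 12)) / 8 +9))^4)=-186392.05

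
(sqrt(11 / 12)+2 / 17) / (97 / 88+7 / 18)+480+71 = 132 *sqrt(33) / 1181+11064011 / 20077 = 551.72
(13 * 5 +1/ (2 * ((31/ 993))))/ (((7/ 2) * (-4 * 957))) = -0.01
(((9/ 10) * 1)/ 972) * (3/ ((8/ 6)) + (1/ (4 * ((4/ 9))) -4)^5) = -500925079/ 1132462080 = -0.44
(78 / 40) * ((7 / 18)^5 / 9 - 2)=-441940421 / 113374080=-3.90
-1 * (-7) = 7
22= 22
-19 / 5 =-3.80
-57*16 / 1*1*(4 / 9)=-1216 / 3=-405.33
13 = 13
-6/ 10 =-3/ 5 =-0.60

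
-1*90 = -90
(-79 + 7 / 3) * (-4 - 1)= 1150 / 3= 383.33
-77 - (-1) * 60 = -17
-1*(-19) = 19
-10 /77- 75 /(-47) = 5305 /3619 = 1.47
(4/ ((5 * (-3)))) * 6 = -8/ 5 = -1.60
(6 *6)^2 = 1296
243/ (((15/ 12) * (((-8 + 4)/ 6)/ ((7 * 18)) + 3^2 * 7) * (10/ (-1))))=-45927/ 148825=-0.31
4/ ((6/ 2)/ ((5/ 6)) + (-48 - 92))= -10/ 341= -0.03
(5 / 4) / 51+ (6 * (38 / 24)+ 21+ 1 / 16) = 24959 / 816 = 30.59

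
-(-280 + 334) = -54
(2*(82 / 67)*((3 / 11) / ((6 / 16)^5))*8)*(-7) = -300941312 / 59697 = -5041.15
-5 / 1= -5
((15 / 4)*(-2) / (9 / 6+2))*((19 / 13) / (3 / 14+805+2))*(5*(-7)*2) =13300 / 48971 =0.27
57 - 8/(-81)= 57.10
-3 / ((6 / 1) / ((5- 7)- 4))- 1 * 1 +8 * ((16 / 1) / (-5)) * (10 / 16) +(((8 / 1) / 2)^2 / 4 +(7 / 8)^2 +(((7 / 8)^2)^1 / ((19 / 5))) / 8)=-89587 / 9728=-9.21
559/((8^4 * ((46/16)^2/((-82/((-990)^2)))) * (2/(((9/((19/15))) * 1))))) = -22919/4670096640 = -0.00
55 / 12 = 4.58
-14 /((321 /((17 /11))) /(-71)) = 16898 /3531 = 4.79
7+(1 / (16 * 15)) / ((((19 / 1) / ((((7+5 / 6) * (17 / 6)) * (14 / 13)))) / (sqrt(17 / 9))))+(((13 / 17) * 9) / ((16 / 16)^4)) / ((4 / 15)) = 5593 * sqrt(17) / 3201120+2231 / 68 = 32.82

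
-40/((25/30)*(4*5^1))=-12/5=-2.40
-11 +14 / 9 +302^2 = 820751 / 9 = 91194.56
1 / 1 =1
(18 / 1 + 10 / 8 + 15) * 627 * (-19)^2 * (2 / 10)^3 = 31009539 / 500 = 62019.08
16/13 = 1.23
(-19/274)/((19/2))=-1/137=-0.01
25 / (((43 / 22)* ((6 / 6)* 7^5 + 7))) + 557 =201356332 / 361501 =557.00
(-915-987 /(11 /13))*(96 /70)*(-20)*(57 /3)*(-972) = -81185918976 /77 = -1054362584.10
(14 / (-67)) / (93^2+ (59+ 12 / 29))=-0.00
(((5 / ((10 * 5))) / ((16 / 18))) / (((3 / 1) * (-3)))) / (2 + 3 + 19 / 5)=-1 / 704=-0.00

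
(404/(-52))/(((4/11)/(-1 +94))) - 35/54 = -2790631/1404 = -1987.63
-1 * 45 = -45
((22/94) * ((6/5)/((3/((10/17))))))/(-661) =-44/528139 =-0.00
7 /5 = 1.40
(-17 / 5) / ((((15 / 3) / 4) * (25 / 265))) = -28.83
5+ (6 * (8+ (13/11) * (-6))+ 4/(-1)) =71/11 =6.45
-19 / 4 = -4.75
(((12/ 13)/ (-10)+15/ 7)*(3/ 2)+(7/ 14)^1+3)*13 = 2992/ 35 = 85.49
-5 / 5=-1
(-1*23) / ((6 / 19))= -437 / 6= -72.83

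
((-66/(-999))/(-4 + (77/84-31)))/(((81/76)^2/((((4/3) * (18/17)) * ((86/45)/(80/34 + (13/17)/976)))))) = -341309292544/174486561772005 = -0.00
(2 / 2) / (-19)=-1 / 19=-0.05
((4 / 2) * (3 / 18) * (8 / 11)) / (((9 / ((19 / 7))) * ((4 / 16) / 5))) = 3040 / 2079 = 1.46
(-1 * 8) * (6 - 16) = 80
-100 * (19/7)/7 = -1900/49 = -38.78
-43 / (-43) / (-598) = -1 / 598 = -0.00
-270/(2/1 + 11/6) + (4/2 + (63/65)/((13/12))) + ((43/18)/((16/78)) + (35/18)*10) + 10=-74023553/2798640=-26.45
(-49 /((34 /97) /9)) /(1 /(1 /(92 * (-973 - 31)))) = 42777 /3140512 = 0.01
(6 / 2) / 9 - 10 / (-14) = 22 / 21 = 1.05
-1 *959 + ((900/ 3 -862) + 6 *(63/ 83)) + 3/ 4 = -503211/ 332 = -1515.70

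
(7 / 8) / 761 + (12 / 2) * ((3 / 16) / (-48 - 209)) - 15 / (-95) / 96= -188223 / 118910816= -0.00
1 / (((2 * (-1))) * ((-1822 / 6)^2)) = -9 / 1659842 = -0.00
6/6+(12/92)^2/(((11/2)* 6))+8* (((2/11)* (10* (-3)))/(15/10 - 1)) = -45638/529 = -86.27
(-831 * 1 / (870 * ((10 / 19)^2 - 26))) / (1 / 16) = 399988 / 673235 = 0.59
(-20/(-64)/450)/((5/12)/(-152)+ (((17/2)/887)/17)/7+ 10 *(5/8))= 117971/1061287005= 0.00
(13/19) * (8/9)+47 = 47.61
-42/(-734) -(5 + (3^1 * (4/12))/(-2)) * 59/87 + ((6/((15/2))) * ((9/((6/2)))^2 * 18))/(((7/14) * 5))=25993131/532150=48.85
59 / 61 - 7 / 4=-191 / 244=-0.78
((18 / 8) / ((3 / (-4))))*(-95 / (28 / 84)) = 855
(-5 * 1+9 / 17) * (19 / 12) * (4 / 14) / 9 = -722 / 3213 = -0.22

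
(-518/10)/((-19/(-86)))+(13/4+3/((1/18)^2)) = 281499/380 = 740.79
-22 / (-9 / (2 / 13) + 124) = -44 / 131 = -0.34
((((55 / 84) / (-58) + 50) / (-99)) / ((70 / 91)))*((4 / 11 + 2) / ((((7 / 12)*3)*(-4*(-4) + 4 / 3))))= -633217 / 12379752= -0.05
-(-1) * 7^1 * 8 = 56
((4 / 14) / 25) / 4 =1 / 350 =0.00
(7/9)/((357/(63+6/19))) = 401/2907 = 0.14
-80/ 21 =-3.81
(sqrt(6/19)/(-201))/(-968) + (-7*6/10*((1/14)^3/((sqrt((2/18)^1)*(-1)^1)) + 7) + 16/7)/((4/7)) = -10627/224 + sqrt(114)/3696792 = -47.44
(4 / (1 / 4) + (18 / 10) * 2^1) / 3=98 / 15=6.53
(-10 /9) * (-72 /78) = 40 /39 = 1.03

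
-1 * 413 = -413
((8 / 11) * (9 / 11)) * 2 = 144 / 121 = 1.19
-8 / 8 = -1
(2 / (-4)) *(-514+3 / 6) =1027 / 4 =256.75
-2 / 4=-1 / 2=-0.50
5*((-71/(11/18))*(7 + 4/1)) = -6390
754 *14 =10556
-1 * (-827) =827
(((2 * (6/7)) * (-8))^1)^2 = 9216/49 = 188.08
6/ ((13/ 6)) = 36/ 13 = 2.77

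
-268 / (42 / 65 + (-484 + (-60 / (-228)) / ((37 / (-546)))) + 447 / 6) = 24492520 / 37720053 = 0.65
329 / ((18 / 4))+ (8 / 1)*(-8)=82 / 9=9.11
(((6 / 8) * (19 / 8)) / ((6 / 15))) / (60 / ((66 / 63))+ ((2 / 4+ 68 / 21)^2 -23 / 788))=54471879 / 871145120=0.06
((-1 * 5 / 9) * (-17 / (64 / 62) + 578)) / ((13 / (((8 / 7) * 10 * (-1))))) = 64175 / 234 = 274.25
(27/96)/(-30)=-3/320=-0.01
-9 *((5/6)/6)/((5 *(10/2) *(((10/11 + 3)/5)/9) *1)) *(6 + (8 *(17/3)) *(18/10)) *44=-476982/215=-2218.52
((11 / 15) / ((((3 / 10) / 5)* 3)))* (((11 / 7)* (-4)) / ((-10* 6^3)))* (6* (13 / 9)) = 1573 / 15309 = 0.10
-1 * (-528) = 528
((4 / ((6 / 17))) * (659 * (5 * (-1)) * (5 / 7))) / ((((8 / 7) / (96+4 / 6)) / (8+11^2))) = -1746267625 / 6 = -291044604.17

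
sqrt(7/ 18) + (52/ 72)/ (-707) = -13/ 12726 + sqrt(14)/ 6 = 0.62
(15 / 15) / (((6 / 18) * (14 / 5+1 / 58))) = 870 / 817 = 1.06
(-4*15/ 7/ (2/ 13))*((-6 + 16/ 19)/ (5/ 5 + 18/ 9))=1820/ 19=95.79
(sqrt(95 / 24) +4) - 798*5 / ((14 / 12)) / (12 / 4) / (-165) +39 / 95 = sqrt(570) / 12 +11829 / 1045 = 13.31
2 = 2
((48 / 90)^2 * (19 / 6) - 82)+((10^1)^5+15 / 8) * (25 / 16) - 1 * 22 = 13491345349 / 86400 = 156149.83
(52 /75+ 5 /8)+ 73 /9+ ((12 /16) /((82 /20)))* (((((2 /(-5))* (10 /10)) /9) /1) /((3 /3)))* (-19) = 707293 /73800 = 9.58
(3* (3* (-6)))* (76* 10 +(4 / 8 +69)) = -44793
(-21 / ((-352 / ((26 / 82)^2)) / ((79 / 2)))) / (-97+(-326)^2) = 93457 / 41884925632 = 0.00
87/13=6.69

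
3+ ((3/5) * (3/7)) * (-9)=24/35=0.69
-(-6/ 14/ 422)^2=-9/ 8726116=-0.00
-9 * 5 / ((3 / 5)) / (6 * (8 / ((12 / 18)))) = -25 / 24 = -1.04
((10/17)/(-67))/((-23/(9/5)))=18/26197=0.00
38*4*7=1064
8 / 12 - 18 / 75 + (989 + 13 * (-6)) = 911.43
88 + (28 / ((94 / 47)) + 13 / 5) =523 / 5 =104.60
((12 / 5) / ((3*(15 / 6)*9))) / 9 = 8 / 2025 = 0.00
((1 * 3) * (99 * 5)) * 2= 2970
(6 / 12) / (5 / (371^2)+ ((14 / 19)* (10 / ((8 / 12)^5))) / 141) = 491653652 / 390247955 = 1.26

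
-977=-977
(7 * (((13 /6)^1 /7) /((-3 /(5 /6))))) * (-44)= 715 /27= 26.48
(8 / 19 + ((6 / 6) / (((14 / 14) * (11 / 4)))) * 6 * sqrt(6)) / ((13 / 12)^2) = 4.91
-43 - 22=-65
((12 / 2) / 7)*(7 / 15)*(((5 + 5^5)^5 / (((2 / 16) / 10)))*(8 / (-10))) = -7690625312750080000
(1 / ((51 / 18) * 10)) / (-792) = -1 / 22440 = -0.00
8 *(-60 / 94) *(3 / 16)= -45 / 47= -0.96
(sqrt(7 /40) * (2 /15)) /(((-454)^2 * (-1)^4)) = sqrt(70) /30917400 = 0.00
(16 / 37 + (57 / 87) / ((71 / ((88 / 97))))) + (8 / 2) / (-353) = 1120314492 / 2608582103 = 0.43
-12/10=-1.20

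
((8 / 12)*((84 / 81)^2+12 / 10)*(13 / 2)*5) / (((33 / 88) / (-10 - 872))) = -115956.72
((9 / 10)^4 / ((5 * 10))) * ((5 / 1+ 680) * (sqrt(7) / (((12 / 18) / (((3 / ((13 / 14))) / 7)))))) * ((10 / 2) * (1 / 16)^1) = 8089713 * sqrt(7) / 4160000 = 5.15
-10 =-10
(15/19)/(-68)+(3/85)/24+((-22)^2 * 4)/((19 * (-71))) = -1.45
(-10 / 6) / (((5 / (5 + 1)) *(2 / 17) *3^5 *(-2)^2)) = -17 / 972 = -0.02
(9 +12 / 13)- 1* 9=12 / 13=0.92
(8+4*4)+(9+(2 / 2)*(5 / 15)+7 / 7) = 103 / 3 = 34.33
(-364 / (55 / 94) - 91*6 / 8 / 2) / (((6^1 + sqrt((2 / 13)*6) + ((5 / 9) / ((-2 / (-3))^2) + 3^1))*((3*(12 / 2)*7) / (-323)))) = 7101386591 / 42888780 - 26646854*sqrt(39) / 10722195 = 150.06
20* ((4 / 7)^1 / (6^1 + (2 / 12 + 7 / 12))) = 320 / 189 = 1.69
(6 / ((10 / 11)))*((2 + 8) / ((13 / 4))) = 264 / 13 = 20.31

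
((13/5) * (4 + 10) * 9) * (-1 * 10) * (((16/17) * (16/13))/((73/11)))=-709632/1241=-571.82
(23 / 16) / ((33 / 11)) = 23 / 48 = 0.48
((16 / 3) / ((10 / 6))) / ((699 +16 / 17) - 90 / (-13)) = 3536 / 781085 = 0.00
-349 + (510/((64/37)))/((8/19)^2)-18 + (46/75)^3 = 1120032359753/864000000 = 1296.33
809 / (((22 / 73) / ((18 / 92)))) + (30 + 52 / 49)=27584401 / 49588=556.27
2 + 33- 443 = -408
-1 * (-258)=258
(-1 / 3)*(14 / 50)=-7 / 75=-0.09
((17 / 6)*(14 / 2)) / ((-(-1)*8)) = 119 / 48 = 2.48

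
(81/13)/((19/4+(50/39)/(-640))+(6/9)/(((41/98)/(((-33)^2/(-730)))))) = 232735680/88557511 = 2.63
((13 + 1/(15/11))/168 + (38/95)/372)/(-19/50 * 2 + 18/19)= 307325/695268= 0.44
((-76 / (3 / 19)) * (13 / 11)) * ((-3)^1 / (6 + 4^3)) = 24.38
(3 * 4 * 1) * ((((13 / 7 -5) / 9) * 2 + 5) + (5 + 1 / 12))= 2365 / 21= 112.62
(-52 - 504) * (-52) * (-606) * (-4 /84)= 5840224 /7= 834317.71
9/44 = 0.20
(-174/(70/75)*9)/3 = -3915/7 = -559.29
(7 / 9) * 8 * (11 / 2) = 308 / 9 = 34.22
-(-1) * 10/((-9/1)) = -10/9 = -1.11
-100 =-100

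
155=155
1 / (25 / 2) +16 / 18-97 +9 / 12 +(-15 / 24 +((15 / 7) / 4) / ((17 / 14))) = -2921227 / 30600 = -95.46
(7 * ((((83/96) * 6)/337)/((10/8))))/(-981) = -581/6611940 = -0.00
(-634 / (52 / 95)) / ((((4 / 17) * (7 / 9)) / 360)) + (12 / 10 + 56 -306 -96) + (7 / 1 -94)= -1036905344 / 455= -2278912.84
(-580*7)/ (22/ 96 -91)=194880/ 4357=44.73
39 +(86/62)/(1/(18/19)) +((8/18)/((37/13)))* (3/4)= 2643352/65379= 40.43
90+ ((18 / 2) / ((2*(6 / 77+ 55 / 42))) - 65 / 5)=51436 / 641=80.24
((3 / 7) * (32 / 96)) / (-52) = -1 / 364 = -0.00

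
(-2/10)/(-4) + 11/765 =197/3060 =0.06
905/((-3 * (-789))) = 905/2367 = 0.38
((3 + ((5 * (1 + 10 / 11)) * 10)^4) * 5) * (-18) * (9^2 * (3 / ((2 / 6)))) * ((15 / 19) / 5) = -239248103832864090 / 278179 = -860050916254.87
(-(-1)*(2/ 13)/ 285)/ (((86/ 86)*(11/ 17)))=0.00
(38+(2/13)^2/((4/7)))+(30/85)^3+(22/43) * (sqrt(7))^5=31622181/830297+1078 * sqrt(7)/43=104.41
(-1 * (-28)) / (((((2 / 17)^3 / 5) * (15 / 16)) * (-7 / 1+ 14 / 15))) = -196520 / 13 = -15116.92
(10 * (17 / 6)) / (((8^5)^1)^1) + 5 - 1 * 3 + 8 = 983125 / 98304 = 10.00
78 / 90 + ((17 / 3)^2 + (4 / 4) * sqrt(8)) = 35.81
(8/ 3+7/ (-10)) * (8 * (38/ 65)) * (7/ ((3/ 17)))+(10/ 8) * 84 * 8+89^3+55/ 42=28917872863/ 40950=706175.16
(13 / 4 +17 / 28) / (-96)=-9 / 224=-0.04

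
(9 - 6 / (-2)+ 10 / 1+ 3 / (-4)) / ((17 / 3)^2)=45 / 68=0.66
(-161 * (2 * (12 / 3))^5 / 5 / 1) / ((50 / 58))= -152993792 / 125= -1223950.34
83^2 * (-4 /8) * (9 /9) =-6889 /2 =-3444.50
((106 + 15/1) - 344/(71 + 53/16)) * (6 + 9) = 2075475/1189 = 1745.56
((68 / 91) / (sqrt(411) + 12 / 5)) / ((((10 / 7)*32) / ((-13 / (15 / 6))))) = 17 / 33770 - 17*sqrt(411) / 81048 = -0.00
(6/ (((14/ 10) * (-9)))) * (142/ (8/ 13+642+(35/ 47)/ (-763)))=-94570580/ 898747017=-0.11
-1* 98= -98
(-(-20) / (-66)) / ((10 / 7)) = -7 / 33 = -0.21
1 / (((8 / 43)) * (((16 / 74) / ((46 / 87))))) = 36593 / 2784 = 13.14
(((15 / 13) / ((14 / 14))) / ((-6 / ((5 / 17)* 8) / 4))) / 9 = -400 / 1989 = -0.20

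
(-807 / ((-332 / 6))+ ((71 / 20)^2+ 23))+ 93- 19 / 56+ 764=210751371 / 232400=906.85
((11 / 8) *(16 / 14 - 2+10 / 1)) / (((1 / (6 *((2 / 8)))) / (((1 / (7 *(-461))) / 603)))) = -44 / 4540389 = -0.00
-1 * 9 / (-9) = 1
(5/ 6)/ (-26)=-5/ 156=-0.03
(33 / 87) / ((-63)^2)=11 / 115101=0.00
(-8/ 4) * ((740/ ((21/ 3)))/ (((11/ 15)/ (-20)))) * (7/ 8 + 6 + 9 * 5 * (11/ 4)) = 5272500/ 7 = 753214.29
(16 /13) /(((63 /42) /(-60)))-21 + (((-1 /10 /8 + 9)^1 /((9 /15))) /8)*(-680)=-838319 /624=-1343.46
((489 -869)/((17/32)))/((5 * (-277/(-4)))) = -9728/4709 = -2.07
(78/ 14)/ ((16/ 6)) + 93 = 95.09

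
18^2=324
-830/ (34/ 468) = -194220/ 17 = -11424.71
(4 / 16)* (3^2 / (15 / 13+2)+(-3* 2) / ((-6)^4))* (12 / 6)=25231 / 17712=1.42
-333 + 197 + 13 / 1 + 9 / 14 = -1713 / 14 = -122.36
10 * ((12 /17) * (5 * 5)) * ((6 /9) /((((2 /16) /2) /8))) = 256000 /17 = 15058.82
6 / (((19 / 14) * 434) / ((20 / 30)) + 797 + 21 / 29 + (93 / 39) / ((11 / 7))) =49764 / 13956659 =0.00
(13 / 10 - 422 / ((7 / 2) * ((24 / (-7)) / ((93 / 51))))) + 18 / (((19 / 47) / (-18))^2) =3291159364 / 92055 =35752.10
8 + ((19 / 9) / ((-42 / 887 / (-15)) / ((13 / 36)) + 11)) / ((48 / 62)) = 1130735947 / 137097144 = 8.25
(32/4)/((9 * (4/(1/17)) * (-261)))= -2/39933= -0.00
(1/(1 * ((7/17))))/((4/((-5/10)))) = -17/56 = -0.30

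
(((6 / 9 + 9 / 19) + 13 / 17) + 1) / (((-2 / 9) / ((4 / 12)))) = -2815 / 646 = -4.36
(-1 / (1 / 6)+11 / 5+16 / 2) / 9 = 7 / 15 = 0.47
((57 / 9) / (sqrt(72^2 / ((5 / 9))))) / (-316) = -19*sqrt(5) / 204768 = -0.00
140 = 140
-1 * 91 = -91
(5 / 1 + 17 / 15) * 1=92 / 15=6.13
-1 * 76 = -76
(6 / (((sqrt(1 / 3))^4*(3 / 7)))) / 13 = 9.69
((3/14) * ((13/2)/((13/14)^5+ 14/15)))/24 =468195/13098931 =0.04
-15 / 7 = -2.14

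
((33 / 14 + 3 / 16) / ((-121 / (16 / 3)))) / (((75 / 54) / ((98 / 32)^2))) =-58653 / 77440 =-0.76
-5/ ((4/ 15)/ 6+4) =-225/ 182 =-1.24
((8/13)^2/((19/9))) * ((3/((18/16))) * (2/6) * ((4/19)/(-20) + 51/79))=2440192/24098555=0.10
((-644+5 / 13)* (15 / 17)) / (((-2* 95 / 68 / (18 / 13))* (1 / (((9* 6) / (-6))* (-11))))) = 89459964 / 3211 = 27860.47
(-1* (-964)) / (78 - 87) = -964 / 9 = -107.11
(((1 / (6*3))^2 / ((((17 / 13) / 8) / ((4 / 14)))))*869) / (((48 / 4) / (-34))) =-22594 / 1701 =-13.28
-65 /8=-8.12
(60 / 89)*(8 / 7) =480 / 623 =0.77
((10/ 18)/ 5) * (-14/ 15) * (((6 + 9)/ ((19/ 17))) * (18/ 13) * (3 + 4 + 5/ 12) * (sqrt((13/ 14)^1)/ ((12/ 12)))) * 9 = -4539 * sqrt(182)/ 494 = -123.96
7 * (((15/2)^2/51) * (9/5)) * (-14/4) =-6615/136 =-48.64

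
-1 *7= -7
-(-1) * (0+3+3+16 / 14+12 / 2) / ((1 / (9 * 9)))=1064.57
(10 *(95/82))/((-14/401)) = -190475/574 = -331.84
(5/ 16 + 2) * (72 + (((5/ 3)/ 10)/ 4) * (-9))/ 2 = 21201/ 256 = 82.82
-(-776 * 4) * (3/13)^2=27936/169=165.30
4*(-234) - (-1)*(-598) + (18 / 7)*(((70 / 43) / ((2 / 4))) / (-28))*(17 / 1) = -463264 / 301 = -1539.08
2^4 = 16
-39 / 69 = -13 / 23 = -0.57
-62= -62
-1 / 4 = -0.25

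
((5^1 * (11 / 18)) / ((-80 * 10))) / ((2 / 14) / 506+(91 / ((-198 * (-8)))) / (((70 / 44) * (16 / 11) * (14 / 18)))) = -38962 / 328491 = -0.12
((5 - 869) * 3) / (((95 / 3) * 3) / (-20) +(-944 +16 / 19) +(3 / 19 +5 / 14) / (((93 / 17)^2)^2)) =5429062267776 / 1985435132207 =2.73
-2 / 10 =-1 / 5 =-0.20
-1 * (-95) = 95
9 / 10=0.90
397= 397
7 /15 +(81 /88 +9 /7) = 24697 /9240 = 2.67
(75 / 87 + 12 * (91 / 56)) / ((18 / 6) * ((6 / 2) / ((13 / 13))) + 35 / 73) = 86213 / 40136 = 2.15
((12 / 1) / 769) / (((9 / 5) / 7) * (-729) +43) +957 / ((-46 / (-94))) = 43720305249 / 22356368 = 1955.61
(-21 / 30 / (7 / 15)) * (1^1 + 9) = -15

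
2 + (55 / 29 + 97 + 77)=5159 / 29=177.90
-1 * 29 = -29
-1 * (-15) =15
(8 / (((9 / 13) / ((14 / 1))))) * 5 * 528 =1281280 / 3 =427093.33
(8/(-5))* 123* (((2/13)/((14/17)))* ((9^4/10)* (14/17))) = -6456024/325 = -19864.69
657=657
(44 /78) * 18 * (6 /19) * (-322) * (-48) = 12241152 /247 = 49559.32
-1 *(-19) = 19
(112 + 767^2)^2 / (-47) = -7366292272.36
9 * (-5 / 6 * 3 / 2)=-45 / 4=-11.25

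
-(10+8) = -18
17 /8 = 2.12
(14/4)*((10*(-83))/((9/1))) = -2905/9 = -322.78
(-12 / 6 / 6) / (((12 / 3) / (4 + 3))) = -7 / 12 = -0.58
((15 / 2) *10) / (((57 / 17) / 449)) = 190825 / 19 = 10043.42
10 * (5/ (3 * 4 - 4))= 25/ 4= 6.25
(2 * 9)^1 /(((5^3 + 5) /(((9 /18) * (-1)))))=-9 /130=-0.07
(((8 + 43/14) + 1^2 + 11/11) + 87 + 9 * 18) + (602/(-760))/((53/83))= 36771949/140980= 260.83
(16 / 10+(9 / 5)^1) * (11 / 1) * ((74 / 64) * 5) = 6919 / 32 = 216.22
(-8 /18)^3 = -64 /729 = -0.09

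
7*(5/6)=35/6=5.83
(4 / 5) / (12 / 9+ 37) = 0.02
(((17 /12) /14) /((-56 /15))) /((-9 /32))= 0.10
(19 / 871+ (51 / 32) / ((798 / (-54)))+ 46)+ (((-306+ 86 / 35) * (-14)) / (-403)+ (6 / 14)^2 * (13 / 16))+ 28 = 255474933773 / 4022068960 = 63.52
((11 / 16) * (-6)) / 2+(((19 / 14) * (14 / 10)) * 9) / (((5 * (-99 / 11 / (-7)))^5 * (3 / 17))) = -2.05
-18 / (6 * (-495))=1 / 165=0.01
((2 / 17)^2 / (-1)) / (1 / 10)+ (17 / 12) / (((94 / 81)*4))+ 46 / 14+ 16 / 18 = 118881461 / 27383328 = 4.34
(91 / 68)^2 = 8281 / 4624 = 1.79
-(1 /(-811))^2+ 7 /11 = 0.64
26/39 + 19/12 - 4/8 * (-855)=1719/4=429.75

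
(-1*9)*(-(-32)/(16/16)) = -288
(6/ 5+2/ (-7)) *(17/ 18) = 272/ 315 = 0.86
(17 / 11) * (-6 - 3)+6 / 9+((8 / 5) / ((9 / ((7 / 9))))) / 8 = -58918 / 4455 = -13.23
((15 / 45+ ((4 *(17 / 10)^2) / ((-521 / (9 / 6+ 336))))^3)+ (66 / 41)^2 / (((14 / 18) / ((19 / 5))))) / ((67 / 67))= -81262738752235891 / 199691771362440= -406.94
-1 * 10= -10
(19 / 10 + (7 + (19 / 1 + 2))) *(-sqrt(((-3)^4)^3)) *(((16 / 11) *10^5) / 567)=-430560000 / 77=-5591688.31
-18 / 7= -2.57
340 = 340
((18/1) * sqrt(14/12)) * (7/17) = 21 * sqrt(42)/17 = 8.01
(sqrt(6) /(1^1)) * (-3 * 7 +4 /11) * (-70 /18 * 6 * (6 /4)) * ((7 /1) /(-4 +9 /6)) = -22246 * sqrt(6) /11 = -4953.76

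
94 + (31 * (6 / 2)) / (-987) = 30895 / 329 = 93.91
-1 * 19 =-19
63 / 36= 7 / 4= 1.75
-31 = -31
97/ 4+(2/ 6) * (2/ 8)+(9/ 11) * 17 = 38.24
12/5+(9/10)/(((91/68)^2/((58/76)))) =2189784/786695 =2.78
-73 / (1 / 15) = -1095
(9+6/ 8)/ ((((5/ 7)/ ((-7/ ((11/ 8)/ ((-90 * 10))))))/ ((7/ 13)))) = 33676.36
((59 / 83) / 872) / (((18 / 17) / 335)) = 336005 / 1302768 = 0.26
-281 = -281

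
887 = 887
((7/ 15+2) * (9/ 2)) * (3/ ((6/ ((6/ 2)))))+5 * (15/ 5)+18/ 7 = 4791/ 140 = 34.22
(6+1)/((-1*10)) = -7/10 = -0.70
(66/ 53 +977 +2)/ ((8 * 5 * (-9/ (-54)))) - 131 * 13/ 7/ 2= 188423/ 7420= 25.39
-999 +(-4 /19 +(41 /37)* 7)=-991.45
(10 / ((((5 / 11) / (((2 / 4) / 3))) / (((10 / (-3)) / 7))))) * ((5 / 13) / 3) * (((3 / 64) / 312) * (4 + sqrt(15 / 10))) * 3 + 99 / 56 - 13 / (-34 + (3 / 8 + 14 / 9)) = 488379743 / 224767296 - 275 * sqrt(6) / 5451264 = 2.17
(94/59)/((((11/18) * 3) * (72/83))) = 3901/3894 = 1.00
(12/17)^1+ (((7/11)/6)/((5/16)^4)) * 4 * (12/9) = 63132772/1051875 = 60.02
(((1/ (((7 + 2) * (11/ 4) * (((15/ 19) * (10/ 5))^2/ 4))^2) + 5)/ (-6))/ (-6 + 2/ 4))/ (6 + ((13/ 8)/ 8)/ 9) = 0.03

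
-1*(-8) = 8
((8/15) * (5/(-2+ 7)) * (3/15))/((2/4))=16/75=0.21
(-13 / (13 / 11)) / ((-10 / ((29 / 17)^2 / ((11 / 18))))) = 7569 / 1445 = 5.24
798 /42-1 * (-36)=55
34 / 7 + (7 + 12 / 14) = 89 / 7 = 12.71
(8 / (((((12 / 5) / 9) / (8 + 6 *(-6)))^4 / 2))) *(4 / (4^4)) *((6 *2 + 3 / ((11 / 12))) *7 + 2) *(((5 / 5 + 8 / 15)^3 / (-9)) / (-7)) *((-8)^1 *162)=-245434449501.82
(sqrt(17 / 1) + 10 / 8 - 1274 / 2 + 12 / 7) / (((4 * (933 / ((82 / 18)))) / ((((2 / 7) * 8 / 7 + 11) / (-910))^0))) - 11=-11072977 / 940464 + 41 * sqrt(17) / 33588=-11.77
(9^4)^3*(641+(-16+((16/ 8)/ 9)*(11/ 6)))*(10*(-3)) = -5299005725575740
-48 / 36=-4 / 3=-1.33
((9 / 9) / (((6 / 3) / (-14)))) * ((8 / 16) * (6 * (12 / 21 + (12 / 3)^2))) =-348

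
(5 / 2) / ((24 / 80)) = 8.33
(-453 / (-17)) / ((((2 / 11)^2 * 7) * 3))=18271 / 476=38.38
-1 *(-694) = 694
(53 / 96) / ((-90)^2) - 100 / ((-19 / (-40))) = -3110398993 / 14774400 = -210.53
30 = 30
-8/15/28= -2/105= -0.02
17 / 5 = 3.40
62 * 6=372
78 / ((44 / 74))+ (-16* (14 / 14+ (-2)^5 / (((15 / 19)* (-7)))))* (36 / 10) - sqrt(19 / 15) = -261.08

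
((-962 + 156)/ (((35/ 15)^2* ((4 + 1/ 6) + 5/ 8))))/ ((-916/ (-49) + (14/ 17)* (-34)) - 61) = 13392/ 30475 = 0.44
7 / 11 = 0.64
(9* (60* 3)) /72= 45 /2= 22.50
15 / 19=0.79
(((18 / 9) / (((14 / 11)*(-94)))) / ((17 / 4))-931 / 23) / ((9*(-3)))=578621 / 385917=1.50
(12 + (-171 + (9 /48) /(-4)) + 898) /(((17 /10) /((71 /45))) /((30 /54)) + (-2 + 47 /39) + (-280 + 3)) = -654771585 /244429984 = -2.68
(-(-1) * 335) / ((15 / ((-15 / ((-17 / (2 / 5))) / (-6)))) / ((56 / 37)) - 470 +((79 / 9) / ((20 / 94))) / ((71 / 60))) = -3995880 / 7199959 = -0.55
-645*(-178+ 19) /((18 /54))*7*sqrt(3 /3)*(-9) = -19382895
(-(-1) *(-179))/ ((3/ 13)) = -2327/ 3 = -775.67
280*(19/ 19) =280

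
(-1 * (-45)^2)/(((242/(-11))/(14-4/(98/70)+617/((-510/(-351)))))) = 210026115/5236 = 40111.94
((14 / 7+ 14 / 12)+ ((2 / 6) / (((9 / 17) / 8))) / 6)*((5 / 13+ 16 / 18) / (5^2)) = 96701 / 473850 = 0.20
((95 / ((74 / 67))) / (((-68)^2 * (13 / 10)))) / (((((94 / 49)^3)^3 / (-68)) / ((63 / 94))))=-3264928553470502483775 / 1761702315181597944516608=-0.00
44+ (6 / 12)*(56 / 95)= 4208 / 95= 44.29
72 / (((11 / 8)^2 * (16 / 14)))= 4032 / 121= 33.32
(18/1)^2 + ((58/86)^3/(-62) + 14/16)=6405701927/19717736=324.87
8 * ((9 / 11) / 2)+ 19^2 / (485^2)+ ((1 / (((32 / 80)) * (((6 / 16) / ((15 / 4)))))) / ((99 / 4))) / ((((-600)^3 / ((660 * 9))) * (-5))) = 3.27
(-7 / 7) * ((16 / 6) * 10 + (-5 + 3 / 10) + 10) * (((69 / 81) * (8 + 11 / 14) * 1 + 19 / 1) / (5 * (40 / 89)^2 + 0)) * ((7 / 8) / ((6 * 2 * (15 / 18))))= -25348649543 / 345600000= -73.35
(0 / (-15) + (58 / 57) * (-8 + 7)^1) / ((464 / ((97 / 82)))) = -97 / 37392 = -0.00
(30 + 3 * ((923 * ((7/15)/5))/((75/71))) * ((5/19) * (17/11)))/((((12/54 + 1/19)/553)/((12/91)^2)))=346388176656/76451375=4530.83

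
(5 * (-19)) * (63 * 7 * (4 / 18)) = -9310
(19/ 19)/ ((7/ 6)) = 6/ 7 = 0.86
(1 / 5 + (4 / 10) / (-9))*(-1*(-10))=14 / 9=1.56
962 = 962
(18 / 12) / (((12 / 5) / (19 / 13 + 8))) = 615 / 104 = 5.91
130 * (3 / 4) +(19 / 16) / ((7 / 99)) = 12801 / 112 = 114.29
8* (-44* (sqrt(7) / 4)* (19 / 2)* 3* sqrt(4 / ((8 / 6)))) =-2508* sqrt(21) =-11493.10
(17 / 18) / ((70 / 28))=0.38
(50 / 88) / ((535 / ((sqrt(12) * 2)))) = 5 * sqrt(3) / 1177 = 0.01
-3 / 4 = -0.75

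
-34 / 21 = -1.62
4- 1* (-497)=501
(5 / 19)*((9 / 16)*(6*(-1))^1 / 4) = -135 / 608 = -0.22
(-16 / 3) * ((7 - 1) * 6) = -192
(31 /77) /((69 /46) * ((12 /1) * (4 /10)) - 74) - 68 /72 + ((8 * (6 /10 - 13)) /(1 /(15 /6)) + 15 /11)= -28653472 /115731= -247.59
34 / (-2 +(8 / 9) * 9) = 17 / 3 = 5.67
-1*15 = -15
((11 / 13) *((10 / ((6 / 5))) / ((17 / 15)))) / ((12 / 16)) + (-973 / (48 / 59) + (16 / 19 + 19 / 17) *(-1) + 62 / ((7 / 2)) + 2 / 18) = -4959827053 / 4232592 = -1171.82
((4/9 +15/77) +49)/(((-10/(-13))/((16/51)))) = 715520/35343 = 20.25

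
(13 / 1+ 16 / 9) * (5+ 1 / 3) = 2128 / 27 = 78.81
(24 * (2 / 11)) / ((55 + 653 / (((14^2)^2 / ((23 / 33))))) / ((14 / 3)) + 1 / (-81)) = 2091059712 / 5643028715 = 0.37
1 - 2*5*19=-189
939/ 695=1.35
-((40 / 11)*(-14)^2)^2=-61465600 / 121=-507980.17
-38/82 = -19/41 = -0.46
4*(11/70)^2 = 121/1225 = 0.10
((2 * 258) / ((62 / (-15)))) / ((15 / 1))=-258 / 31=-8.32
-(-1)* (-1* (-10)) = 10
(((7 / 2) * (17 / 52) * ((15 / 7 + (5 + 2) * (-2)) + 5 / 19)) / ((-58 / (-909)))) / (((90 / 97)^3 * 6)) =-402734302037 / 9283248000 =-43.38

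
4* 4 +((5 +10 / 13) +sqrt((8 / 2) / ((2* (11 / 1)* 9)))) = sqrt(22) / 33 +283 / 13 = 21.91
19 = 19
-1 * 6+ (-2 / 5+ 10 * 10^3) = 49968 / 5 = 9993.60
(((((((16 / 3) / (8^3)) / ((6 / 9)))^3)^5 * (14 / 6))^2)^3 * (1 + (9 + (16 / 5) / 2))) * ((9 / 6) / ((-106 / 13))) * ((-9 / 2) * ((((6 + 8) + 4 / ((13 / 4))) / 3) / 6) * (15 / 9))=37530031 / 61804278143916614628498053803186944384408351132384409938884939754312379948232631767294853329420811039182753501919056648844585875763958491407723378148653274976298729472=0.00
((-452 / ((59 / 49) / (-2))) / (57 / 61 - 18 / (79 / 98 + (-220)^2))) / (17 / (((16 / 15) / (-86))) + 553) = -367501232448 / 373828668139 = -0.98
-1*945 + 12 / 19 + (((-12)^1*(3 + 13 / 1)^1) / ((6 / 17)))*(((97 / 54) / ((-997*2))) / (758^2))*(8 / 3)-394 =-294976812389377 / 220400308503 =-1338.37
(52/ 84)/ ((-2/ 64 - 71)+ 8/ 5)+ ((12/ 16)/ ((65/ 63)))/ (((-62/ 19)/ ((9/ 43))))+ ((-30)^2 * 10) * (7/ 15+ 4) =6500596468808009/ 161706603240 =40199.94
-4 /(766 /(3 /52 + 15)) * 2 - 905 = -4506778 /4979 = -905.16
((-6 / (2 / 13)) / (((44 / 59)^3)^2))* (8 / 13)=-139.51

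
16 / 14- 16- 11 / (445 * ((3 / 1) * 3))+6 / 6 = -388562 / 28035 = -13.86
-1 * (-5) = 5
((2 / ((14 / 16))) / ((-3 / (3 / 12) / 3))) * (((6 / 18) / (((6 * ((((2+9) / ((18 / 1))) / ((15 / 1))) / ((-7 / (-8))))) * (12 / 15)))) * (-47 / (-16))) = -3525 / 1408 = -2.50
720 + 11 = 731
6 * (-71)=-426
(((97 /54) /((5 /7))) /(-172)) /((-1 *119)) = 97 /789480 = 0.00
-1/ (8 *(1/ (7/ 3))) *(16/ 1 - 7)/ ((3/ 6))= -5.25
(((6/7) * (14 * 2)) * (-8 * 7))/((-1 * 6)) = 224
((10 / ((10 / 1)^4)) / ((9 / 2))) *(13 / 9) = 13 / 40500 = 0.00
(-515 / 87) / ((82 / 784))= -201880 / 3567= -56.60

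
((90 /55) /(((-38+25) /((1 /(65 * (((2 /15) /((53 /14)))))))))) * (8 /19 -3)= 10017 /70642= 0.14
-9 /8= -1.12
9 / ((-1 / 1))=-9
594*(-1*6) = -3564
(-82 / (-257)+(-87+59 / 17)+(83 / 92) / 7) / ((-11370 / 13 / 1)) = 3038892961 / 31991041320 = 0.09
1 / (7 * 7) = 0.02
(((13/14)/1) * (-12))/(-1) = 78/7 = 11.14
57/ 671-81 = -54294/ 671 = -80.92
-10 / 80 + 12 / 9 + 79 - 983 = -902.79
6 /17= 0.35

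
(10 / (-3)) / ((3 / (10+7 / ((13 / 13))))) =-170 / 9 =-18.89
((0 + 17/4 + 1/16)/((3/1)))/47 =23/752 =0.03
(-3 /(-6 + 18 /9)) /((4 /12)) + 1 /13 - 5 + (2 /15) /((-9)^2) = -168781 /63180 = -2.67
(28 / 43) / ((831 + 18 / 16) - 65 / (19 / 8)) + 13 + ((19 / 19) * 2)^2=89422369 / 5259889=17.00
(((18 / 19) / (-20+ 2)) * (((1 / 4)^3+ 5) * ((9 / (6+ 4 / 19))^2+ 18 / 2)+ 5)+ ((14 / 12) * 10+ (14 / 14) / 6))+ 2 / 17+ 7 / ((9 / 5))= 32761216843 / 2590532352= 12.65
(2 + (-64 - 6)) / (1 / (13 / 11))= -884 / 11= -80.36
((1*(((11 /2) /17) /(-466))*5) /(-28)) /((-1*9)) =-0.00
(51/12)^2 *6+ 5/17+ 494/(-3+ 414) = 6141353/55896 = 109.87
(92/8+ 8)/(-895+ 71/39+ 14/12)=-1521/69577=-0.02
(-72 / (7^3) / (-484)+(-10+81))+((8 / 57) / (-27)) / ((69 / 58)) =312897054229 / 4407245073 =71.00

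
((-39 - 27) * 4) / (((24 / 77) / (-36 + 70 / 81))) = 2410562 / 81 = 29760.02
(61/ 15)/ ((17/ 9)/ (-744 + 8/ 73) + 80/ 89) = 884449248/ 194942155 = 4.54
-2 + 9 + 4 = 11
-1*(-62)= 62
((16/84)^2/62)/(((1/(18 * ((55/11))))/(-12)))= -960/1519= -0.63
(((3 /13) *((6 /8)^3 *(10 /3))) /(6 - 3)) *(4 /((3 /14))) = 105 /52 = 2.02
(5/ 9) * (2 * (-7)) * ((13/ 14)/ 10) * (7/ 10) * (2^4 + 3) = -1729/ 180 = -9.61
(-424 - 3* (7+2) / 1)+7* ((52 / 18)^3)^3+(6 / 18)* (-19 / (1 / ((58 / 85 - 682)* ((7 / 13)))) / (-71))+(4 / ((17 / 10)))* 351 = 98443.64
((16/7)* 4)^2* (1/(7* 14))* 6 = 12288/2401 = 5.12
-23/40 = -0.58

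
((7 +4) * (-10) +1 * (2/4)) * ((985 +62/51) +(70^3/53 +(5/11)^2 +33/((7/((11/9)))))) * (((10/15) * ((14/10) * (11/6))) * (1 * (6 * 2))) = -2494865256178/148665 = -16781793.00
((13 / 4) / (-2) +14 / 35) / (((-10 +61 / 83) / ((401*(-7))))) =-11416069 / 30760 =-371.13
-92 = -92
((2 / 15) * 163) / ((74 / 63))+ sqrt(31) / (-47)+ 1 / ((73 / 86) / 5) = 329429 / 13505-sqrt(31) / 47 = 24.27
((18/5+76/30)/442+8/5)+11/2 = 9433/1326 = 7.11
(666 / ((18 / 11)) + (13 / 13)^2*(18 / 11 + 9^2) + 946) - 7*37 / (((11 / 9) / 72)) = -13821.82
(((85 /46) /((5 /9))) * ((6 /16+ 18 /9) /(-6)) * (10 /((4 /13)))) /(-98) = 62985 /144256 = 0.44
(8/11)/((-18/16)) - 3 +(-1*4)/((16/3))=-1741/396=-4.40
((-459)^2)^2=44386483761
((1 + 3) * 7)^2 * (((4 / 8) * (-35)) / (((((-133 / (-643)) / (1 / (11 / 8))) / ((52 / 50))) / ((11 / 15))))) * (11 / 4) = -144176032 / 1425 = -101176.16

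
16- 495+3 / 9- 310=-788.67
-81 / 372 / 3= -9 / 124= -0.07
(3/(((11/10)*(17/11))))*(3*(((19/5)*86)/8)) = 7353/34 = 216.26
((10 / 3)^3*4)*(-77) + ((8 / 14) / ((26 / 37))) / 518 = -196195973 / 17199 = -11407.41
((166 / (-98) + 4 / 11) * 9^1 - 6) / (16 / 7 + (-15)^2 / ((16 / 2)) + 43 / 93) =-7207128 / 12380599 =-0.58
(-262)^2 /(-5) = -68644 /5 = -13728.80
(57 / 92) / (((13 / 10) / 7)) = 1995 / 598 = 3.34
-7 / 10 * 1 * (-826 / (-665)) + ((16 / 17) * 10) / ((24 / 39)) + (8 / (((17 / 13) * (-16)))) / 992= 231088161 / 16020800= 14.42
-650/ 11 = -59.09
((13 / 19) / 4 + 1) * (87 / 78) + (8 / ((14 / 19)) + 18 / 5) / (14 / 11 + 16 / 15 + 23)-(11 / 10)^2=963928717 / 1445789800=0.67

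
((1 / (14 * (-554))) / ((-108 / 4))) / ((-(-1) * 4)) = 0.00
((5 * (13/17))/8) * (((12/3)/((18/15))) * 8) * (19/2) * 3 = 6175/17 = 363.24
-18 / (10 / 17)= -153 / 5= -30.60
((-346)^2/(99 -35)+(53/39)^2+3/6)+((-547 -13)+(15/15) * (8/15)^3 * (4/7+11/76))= 531228682849/404586000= 1313.02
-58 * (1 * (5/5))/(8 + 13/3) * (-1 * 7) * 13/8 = 7917/148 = 53.49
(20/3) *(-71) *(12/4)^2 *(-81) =345060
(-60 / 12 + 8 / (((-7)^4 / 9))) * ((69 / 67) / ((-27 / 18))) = 548918 / 160867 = 3.41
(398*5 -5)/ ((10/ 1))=397/ 2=198.50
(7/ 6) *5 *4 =23.33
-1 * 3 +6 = 3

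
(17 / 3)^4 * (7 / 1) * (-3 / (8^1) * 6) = -584647 / 36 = -16240.19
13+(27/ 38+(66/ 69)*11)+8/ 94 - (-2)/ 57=3001051/ 123234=24.35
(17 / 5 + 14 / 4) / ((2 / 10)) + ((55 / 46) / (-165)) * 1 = 34.49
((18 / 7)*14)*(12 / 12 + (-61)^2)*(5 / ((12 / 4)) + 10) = 1563240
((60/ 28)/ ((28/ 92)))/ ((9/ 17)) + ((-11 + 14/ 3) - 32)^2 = 653890/ 441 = 1482.74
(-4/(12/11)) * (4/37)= -44/111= -0.40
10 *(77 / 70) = 11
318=318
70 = 70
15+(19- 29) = 5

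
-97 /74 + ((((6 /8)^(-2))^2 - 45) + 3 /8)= -1025581 /23976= -42.78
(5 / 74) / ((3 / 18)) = 15 / 37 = 0.41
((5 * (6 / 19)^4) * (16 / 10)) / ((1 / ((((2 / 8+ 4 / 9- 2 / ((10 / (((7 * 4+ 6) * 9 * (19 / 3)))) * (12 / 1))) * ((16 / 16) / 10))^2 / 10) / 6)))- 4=-9741710279 / 2443518750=-3.99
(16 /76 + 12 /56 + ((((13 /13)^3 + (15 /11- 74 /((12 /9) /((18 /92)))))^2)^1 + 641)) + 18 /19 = 97328073109 /136211152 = 714.54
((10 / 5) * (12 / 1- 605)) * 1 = -1186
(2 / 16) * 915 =915 / 8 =114.38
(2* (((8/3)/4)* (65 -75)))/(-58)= 0.23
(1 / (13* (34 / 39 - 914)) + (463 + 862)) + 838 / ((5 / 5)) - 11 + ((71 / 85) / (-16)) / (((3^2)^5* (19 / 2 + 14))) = 36157462229069597 / 16801795374120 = 2152.00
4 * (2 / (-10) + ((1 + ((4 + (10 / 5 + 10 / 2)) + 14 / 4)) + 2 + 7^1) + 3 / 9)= 1478 / 15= 98.53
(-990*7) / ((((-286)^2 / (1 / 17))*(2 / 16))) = -1260 / 31603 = -0.04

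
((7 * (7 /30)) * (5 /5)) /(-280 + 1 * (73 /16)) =-392 /66105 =-0.01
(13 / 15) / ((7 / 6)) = 26 / 35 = 0.74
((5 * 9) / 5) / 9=1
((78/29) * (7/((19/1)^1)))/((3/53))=9646/551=17.51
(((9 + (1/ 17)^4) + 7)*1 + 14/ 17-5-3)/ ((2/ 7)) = 30.88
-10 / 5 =-2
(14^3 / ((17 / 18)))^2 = 2439569664 / 289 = 8441417.52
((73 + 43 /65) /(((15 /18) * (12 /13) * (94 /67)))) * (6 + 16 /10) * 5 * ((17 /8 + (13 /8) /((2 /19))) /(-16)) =-428182461 /150400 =-2846.96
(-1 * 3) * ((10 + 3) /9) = -13 /3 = -4.33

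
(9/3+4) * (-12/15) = -5.60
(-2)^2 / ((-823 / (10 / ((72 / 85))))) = -425 / 7407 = -0.06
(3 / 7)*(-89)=-267 / 7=-38.14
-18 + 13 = -5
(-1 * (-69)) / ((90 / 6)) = 23 / 5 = 4.60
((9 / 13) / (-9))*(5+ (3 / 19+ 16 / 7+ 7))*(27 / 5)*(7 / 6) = -17289 / 2470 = -7.00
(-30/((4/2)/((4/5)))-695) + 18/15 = -3529/5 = -705.80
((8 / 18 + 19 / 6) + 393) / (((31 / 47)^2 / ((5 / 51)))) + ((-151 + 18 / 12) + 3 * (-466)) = -1458.12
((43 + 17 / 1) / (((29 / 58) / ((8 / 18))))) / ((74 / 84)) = 2240 / 37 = 60.54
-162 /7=-23.14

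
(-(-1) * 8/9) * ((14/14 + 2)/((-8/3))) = -1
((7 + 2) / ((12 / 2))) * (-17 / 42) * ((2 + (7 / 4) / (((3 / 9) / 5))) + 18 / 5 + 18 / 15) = -11237 / 560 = -20.07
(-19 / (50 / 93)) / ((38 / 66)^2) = -101277 / 950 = -106.61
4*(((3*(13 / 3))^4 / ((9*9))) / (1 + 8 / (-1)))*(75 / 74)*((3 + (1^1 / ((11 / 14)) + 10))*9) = -224203850 / 8547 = -26231.88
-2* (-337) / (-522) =-337 / 261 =-1.29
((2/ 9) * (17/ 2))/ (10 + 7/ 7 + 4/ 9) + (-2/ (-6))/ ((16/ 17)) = 2567/ 4944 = 0.52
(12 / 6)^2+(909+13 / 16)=14621 / 16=913.81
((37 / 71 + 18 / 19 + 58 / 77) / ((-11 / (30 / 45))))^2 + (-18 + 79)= 716955382756705 / 11749874540481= 61.02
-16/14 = -8/7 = -1.14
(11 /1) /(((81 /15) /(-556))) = -30580 /27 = -1132.59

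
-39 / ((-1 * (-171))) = -0.23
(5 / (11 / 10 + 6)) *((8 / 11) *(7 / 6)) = 1400 / 2343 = 0.60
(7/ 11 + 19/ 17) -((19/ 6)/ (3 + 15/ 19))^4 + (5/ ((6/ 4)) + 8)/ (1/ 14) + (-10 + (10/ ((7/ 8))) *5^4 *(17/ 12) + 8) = 468532987449886787/ 45590529245184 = 10276.98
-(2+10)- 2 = -14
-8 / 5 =-1.60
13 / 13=1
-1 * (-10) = 10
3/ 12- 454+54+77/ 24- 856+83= -28069/ 24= -1169.54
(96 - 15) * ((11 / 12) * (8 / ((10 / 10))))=594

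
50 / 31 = 1.61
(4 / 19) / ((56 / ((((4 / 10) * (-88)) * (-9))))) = 792 / 665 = 1.19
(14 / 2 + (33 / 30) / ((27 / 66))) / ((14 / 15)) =218 / 21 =10.38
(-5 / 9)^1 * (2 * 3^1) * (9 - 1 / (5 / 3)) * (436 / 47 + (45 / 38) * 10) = -528052 / 893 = -591.32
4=4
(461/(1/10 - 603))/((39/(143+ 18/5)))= -675826/235131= -2.87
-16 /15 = -1.07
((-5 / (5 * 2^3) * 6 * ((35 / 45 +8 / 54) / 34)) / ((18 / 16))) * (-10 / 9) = 250 / 12393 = 0.02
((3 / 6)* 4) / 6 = 1 / 3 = 0.33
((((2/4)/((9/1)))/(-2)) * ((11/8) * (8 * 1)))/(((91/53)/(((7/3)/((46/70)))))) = -20405/32292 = -0.63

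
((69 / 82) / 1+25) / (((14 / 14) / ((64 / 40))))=8476 / 205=41.35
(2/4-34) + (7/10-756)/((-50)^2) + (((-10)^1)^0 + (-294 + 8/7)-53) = -66265371/175000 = -378.66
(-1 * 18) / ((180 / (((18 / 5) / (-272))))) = 9 / 6800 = 0.00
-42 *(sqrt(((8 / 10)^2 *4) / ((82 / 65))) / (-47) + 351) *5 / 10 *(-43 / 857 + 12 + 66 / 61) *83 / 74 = -416791934559 / 3868498 + 2374882818 *sqrt(5330) / 18636489115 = -107730.69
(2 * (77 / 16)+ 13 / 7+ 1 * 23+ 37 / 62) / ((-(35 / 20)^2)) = -121794 / 10633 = -11.45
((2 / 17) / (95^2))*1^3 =2 / 153425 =0.00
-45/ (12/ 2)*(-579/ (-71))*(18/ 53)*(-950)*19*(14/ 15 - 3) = -2915815050/ 3763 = -774864.48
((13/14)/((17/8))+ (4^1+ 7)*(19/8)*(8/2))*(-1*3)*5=-374625/238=-1574.05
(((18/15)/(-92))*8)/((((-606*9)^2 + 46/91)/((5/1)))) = -546/31129310923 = -0.00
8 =8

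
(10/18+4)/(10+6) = 0.28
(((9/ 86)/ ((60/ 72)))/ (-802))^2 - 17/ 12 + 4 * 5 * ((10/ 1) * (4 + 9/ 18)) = 40075160893181/ 44598157350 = 898.58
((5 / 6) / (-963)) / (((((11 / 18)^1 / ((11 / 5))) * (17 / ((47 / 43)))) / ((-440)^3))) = 4003648000 / 234651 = 17062.14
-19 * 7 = -133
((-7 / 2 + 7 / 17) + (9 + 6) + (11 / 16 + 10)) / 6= 2049 / 544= 3.77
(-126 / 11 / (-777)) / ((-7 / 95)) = -570 / 2849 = -0.20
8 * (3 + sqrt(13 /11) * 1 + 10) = 8 * sqrt(143) /11 + 104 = 112.70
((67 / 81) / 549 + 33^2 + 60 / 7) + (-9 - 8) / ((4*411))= 187225612271 / 170583084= 1097.56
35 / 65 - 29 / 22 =-223 / 286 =-0.78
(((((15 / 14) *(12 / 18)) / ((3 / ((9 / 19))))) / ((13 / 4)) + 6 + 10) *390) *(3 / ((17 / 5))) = 12475800 / 2261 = 5517.82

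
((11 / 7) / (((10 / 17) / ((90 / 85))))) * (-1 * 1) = -2.83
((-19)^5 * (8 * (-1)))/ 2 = 9904396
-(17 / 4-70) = 65.75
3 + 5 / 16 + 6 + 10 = 19.31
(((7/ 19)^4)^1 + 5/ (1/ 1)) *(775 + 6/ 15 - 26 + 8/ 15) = 3763.48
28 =28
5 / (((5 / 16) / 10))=160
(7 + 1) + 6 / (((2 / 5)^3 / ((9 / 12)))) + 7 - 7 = 1253 / 16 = 78.31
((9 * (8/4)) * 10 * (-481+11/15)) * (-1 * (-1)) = -86448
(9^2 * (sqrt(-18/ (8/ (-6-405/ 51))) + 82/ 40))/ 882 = 369/ 1960 + 27 * sqrt(4029)/ 3332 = 0.70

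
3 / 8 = 0.38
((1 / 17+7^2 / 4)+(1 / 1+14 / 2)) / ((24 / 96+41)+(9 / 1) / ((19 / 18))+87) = 26239 / 176715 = 0.15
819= 819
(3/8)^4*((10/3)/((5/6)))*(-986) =-39933/512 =-77.99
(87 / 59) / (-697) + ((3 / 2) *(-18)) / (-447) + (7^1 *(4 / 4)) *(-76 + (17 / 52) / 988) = -167453219856407 / 314797551952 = -531.94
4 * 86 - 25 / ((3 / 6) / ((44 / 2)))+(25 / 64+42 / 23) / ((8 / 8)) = -1109569 / 1472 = -753.78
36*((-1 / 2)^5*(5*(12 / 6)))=-45 / 4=-11.25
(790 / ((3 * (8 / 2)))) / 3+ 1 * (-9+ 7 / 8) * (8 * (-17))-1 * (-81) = 21743 / 18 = 1207.94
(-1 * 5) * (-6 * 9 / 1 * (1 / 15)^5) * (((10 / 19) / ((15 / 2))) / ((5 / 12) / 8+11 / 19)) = 256 / 6474375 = 0.00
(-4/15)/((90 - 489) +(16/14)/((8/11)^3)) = 1792/2661315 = 0.00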